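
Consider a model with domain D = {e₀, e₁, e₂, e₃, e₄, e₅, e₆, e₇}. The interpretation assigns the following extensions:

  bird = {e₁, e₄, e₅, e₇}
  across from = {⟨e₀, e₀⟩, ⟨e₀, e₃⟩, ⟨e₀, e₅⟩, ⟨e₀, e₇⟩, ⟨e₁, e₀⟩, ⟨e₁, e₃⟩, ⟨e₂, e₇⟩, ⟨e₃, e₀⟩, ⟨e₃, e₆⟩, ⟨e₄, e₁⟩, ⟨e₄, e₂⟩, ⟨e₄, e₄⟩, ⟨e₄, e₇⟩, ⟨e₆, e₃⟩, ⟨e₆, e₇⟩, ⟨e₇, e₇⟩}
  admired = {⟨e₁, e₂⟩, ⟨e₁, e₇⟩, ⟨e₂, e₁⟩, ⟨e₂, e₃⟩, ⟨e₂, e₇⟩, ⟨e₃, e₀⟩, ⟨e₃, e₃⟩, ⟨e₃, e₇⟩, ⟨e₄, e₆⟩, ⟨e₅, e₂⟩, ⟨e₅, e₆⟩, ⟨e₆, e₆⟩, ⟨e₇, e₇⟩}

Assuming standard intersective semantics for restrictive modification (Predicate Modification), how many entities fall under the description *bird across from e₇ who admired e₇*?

1

⟦across from e₇⟧ = {x : ⟨x, e₇⟩ ∈ ⟦across from⟧} = {e₀, e₂, e₄, e₆, e₇}
⟦who admired e₇⟧ = {x : ⟨x, e₇⟩ ∈ ⟦admired⟧} = {e₁, e₂, e₃, e₇}
⟦bird⟧ = {e₁, e₄, e₅, e₇}
… ∩ ⟦across from e₇⟧ = {e₁, e₄, e₅, e₇} ∩ {e₀, e₂, e₄, e₆, e₇} = {e₄, e₇}
… ∩ ⟦who admired e₇⟧ = {e₄, e₇} ∩ {e₁, e₂, e₃, e₇} = {e₇}
⟦bird across from e₇ who admired e₇⟧ = {e₇}, so the cardinality is 1.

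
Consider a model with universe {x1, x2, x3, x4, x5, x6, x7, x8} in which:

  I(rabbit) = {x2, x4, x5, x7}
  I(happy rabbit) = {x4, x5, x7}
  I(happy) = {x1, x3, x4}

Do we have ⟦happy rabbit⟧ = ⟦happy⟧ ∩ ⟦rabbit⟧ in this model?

⟦happy⟧ ∩ ⟦rabbit⟧ = {x1, x3, x4} ∩ {x2, x4, x5, x7} = {x4}
Observed ⟦happy rabbit⟧ = {x4, x5, x7}.
These differ, so the modifier is not intersective in this model.

no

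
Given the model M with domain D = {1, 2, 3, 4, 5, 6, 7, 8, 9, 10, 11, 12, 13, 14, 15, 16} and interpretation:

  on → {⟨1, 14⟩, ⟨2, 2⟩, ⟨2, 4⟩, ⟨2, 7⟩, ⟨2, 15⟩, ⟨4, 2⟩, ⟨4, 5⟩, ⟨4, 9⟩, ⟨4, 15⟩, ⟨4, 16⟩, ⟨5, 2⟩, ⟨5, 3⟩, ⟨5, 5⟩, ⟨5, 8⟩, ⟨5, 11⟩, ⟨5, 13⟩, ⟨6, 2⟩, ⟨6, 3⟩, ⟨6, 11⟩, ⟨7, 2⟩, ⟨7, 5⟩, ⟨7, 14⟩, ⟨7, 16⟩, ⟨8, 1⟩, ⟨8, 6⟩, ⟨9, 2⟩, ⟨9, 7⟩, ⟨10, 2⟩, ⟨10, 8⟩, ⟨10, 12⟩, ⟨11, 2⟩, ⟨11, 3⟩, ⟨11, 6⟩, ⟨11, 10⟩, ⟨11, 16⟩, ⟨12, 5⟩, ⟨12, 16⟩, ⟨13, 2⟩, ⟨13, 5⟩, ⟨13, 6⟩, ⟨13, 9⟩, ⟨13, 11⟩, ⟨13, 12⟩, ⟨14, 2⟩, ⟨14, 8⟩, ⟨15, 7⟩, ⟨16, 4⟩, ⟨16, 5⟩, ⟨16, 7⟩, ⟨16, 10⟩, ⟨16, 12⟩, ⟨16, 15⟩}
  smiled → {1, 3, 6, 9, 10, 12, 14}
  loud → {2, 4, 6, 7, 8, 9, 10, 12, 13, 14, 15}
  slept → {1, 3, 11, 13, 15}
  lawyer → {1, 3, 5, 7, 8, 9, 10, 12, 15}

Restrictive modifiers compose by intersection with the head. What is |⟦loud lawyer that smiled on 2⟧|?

⟦that smiled⟧ = ⟦smiled⟧ = {1, 3, 6, 9, 10, 12, 14}
⟦on 2⟧ = {x : ⟨x, 2⟩ ∈ ⟦on⟧} = {2, 4, 5, 6, 7, 9, 10, 11, 13, 14}
⟦lawyer⟧ = {1, 3, 5, 7, 8, 9, 10, 12, 15}
… ∩ ⟦that smiled⟧ = {1, 3, 5, 7, 8, 9, 10, 12, 15} ∩ {1, 3, 6, 9, 10, 12, 14} = {1, 3, 9, 10, 12}
… ∩ ⟦on 2⟧ = {1, 3, 9, 10, 12} ∩ {2, 4, 5, 6, 7, 9, 10, 11, 13, 14} = {9, 10}
… ∩ ⟦loud⟧ = {9, 10} ∩ {2, 4, 6, 7, 8, 9, 10, 12, 13, 14, 15} = {9, 10}
⟦loud lawyer that smiled on 2⟧ = {9, 10}, so the cardinality is 2.

2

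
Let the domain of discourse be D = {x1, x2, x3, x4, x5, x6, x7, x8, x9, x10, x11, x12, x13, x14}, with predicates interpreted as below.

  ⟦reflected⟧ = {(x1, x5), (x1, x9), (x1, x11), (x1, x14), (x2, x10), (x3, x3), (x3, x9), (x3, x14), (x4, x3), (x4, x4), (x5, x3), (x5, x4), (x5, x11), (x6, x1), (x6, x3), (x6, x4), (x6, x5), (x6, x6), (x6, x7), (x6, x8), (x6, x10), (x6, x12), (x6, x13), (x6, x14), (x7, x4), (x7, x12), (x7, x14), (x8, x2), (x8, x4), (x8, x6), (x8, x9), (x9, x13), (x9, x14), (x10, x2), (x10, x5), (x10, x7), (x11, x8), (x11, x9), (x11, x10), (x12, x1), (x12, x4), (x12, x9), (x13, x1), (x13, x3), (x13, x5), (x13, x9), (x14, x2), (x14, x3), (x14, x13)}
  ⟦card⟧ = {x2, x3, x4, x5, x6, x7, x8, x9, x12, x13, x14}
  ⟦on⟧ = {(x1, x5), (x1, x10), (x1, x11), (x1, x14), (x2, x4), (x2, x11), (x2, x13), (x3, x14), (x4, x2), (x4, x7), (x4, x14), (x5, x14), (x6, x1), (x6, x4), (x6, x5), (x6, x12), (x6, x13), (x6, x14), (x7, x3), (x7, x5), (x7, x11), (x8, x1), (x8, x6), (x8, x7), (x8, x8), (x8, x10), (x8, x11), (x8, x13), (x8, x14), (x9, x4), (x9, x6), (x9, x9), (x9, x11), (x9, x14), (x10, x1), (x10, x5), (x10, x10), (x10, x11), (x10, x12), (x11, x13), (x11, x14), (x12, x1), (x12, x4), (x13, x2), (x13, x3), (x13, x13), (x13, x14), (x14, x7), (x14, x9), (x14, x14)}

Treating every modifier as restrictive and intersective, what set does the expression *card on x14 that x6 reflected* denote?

{x3, x4, x5, x6, x8, x13, x14}

⟦on x14⟧ = {x : ⟨x, x14⟩ ∈ ⟦on⟧} = {x1, x3, x4, x5, x6, x8, x9, x11, x13, x14}
⟦that x6 reflected⟧ = {x : ⟨x6, x⟩ ∈ ⟦reflected⟧} = {x1, x3, x4, x5, x6, x7, x8, x10, x12, x13, x14}
⟦card⟧ = {x2, x3, x4, x5, x6, x7, x8, x9, x12, x13, x14}
… ∩ ⟦on x14⟧ = {x2, x3, x4, x5, x6, x7, x8, x9, x12, x13, x14} ∩ {x1, x3, x4, x5, x6, x8, x9, x11, x13, x14} = {x3, x4, x5, x6, x8, x9, x13, x14}
… ∩ ⟦that x6 reflected⟧ = {x3, x4, x5, x6, x8, x9, x13, x14} ∩ {x1, x3, x4, x5, x6, x7, x8, x10, x12, x13, x14} = {x3, x4, x5, x6, x8, x13, x14}
So ⟦card on x14 that x6 reflected⟧ = {x3, x4, x5, x6, x8, x13, x14}.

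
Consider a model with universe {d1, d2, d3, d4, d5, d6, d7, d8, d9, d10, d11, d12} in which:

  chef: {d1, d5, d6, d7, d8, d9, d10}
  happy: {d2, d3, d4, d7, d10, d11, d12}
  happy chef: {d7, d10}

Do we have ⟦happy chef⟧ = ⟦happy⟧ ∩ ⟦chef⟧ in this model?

⟦happy⟧ ∩ ⟦chef⟧ = {d2, d3, d4, d7, d10, d11, d12} ∩ {d1, d5, d6, d7, d8, d9, d10} = {d7, d10}
Observed ⟦happy chef⟧ = {d7, d10}.
These coincide, so the modifier is intersective here.

yes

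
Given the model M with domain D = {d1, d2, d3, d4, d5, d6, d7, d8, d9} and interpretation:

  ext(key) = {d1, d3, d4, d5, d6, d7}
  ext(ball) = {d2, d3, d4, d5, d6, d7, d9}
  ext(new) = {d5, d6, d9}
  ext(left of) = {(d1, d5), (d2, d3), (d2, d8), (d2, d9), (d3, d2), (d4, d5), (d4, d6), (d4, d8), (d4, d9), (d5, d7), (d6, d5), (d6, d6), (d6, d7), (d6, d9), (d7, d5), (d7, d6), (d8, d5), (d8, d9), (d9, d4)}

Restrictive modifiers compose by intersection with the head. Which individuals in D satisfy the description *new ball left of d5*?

{d6}

⟦left of d5⟧ = {x : ⟨x, d5⟩ ∈ ⟦left of⟧} = {d1, d4, d6, d7, d8}
⟦ball⟧ = {d2, d3, d4, d5, d6, d7, d9}
… ∩ ⟦left of d5⟧ = {d2, d3, d4, d5, d6, d7, d9} ∩ {d1, d4, d6, d7, d8} = {d4, d6, d7}
… ∩ ⟦new⟧ = {d4, d6, d7} ∩ {d5, d6, d9} = {d6}
So ⟦new ball left of d5⟧ = {d6}.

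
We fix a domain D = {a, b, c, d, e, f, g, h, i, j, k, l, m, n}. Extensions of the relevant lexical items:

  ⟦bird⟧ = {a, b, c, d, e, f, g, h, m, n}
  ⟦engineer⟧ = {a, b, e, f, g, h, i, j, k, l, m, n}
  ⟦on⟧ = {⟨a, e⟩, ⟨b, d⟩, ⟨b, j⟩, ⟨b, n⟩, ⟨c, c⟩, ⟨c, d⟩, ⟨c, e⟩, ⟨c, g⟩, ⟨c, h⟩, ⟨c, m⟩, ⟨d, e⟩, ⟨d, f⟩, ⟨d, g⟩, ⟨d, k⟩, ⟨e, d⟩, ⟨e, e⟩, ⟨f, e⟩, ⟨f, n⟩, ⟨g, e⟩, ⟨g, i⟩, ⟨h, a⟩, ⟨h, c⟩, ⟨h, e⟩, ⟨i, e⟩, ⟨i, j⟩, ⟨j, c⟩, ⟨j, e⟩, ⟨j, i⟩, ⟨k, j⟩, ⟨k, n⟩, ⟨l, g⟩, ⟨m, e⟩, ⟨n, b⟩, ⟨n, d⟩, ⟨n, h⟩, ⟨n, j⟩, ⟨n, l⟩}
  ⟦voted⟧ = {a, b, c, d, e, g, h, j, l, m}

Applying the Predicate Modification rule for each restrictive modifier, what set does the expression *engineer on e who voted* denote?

{a, e, g, h, j, m}

⟦on e⟧ = {x : ⟨x, e⟩ ∈ ⟦on⟧} = {a, c, d, e, f, g, h, i, j, m}
⟦who voted⟧ = ⟦voted⟧ = {a, b, c, d, e, g, h, j, l, m}
⟦engineer⟧ = {a, b, e, f, g, h, i, j, k, l, m, n}
… ∩ ⟦on e⟧ = {a, b, e, f, g, h, i, j, k, l, m, n} ∩ {a, c, d, e, f, g, h, i, j, m} = {a, e, f, g, h, i, j, m}
… ∩ ⟦who voted⟧ = {a, e, f, g, h, i, j, m} ∩ {a, b, c, d, e, g, h, j, l, m} = {a, e, g, h, j, m}
So ⟦engineer on e who voted⟧ = {a, e, g, h, j, m}.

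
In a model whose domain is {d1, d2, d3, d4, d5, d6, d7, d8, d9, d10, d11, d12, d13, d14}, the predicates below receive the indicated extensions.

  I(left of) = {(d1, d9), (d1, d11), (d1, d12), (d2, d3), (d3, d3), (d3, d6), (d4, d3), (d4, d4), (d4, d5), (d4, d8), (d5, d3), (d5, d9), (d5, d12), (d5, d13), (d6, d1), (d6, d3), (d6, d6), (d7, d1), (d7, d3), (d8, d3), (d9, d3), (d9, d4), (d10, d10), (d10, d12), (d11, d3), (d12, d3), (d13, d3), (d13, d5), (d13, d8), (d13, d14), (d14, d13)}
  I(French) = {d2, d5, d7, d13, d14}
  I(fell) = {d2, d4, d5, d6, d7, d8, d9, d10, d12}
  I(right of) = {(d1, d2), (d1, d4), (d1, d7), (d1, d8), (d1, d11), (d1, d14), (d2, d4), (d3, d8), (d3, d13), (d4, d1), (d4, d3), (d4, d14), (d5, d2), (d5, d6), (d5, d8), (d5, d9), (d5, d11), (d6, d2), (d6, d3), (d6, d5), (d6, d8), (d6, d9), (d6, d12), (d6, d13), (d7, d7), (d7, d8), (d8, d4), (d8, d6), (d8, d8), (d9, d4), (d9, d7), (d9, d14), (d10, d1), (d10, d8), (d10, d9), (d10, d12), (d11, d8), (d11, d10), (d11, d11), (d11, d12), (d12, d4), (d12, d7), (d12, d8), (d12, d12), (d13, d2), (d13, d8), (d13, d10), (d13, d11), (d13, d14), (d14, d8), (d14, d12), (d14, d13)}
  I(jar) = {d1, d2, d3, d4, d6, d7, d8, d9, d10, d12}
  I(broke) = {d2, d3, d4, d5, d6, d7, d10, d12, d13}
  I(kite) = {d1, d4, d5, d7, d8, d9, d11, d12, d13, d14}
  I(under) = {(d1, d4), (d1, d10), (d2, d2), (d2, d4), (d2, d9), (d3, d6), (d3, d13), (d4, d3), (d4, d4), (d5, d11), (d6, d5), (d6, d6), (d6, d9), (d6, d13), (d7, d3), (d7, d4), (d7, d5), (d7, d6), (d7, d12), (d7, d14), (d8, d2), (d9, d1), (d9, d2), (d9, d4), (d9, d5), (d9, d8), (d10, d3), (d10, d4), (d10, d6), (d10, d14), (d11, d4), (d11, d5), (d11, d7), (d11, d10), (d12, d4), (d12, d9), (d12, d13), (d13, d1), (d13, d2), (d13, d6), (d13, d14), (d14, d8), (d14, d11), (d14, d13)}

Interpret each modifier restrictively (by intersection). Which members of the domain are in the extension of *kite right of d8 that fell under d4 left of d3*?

{d7, d12}

⟦right of d8⟧ = {x : ⟨x, d8⟩ ∈ ⟦right of⟧} = {d1, d3, d5, d6, d7, d8, d10, d11, d12, d13, d14}
⟦that fell⟧ = ⟦fell⟧ = {d2, d4, d5, d6, d7, d8, d9, d10, d12}
⟦under d4⟧ = {x : ⟨x, d4⟩ ∈ ⟦under⟧} = {d1, d2, d4, d7, d9, d10, d11, d12}
⟦left of d3⟧ = {x : ⟨x, d3⟩ ∈ ⟦left of⟧} = {d2, d3, d4, d5, d6, d7, d8, d9, d11, d12, d13}
⟦kite⟧ = {d1, d4, d5, d7, d8, d9, d11, d12, d13, d14}
… ∩ ⟦right of d8⟧ = {d1, d4, d5, d7, d8, d9, d11, d12, d13, d14} ∩ {d1, d3, d5, d6, d7, d8, d10, d11, d12, d13, d14} = {d1, d5, d7, d8, d11, d12, d13, d14}
… ∩ ⟦that fell⟧ = {d1, d5, d7, d8, d11, d12, d13, d14} ∩ {d2, d4, d5, d6, d7, d8, d9, d10, d12} = {d5, d7, d8, d12}
… ∩ ⟦under d4⟧ = {d5, d7, d8, d12} ∩ {d1, d2, d4, d7, d9, d10, d11, d12} = {d7, d12}
… ∩ ⟦left of d3⟧ = {d7, d12} ∩ {d2, d3, d4, d5, d6, d7, d8, d9, d11, d12, d13} = {d7, d12}
So ⟦kite right of d8 that fell under d4 left of d3⟧ = {d7, d12}.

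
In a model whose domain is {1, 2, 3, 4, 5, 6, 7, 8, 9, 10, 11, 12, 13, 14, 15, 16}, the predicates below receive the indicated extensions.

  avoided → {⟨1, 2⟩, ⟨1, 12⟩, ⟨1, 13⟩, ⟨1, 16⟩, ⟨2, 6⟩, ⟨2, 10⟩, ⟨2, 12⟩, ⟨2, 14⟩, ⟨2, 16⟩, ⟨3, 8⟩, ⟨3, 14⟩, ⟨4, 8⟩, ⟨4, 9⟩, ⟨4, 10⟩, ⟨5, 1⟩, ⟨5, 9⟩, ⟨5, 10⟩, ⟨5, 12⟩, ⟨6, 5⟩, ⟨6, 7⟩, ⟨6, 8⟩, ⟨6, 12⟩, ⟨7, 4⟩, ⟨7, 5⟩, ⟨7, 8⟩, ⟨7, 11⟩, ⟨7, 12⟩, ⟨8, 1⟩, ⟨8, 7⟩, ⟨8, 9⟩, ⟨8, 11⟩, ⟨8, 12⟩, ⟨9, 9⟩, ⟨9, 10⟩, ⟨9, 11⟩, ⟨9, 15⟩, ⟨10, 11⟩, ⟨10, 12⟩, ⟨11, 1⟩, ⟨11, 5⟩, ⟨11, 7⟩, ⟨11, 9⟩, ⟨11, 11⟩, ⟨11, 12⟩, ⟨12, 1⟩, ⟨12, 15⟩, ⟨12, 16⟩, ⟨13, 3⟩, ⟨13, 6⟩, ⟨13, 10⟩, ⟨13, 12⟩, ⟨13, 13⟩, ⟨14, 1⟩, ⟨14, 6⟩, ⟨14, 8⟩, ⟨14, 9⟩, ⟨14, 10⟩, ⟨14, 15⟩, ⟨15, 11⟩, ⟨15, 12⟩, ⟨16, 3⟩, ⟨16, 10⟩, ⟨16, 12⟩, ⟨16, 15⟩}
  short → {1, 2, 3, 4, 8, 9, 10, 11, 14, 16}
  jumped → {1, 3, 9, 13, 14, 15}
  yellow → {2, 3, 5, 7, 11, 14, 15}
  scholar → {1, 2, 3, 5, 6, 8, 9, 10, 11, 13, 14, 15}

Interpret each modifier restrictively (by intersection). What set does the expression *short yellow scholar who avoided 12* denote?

⟦who avoided 12⟧ = {x : ⟨x, 12⟩ ∈ ⟦avoided⟧} = {1, 2, 5, 6, 7, 8, 10, 11, 13, 15, 16}
⟦scholar⟧ = {1, 2, 3, 5, 6, 8, 9, 10, 11, 13, 14, 15}
… ∩ ⟦who avoided 12⟧ = {1, 2, 3, 5, 6, 8, 9, 10, 11, 13, 14, 15} ∩ {1, 2, 5, 6, 7, 8, 10, 11, 13, 15, 16} = {1, 2, 5, 6, 8, 10, 11, 13, 15}
… ∩ ⟦short⟧ = {1, 2, 5, 6, 8, 10, 11, 13, 15} ∩ {1, 2, 3, 4, 8, 9, 10, 11, 14, 16} = {1, 2, 8, 10, 11}
… ∩ ⟦yellow⟧ = {1, 2, 8, 10, 11} ∩ {2, 3, 5, 7, 11, 14, 15} = {2, 11}
So ⟦short yellow scholar who avoided 12⟧ = {2, 11}.

{2, 11}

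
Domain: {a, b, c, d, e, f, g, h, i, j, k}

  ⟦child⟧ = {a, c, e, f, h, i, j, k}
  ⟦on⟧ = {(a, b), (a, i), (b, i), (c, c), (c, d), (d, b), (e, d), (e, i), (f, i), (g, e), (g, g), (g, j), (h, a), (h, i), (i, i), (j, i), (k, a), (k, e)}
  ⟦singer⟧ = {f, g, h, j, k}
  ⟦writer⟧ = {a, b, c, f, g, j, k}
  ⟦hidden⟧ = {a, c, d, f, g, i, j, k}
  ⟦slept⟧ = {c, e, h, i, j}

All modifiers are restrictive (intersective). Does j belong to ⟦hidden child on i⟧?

⟦on i⟧ = {x : ⟨x, i⟩ ∈ ⟦on⟧} = {a, b, e, f, h, i, j}
⟦child⟧ = {a, c, e, f, h, i, j, k}
… ∩ ⟦on i⟧ = {a, c, e, f, h, i, j, k} ∩ {a, b, e, f, h, i, j} = {a, e, f, h, i, j}
… ∩ ⟦hidden⟧ = {a, e, f, h, i, j} ∩ {a, c, d, f, g, i, j, k} = {a, f, i, j}
⟦hidden child on i⟧ = {a, f, i, j}; j ∈ this set.

yes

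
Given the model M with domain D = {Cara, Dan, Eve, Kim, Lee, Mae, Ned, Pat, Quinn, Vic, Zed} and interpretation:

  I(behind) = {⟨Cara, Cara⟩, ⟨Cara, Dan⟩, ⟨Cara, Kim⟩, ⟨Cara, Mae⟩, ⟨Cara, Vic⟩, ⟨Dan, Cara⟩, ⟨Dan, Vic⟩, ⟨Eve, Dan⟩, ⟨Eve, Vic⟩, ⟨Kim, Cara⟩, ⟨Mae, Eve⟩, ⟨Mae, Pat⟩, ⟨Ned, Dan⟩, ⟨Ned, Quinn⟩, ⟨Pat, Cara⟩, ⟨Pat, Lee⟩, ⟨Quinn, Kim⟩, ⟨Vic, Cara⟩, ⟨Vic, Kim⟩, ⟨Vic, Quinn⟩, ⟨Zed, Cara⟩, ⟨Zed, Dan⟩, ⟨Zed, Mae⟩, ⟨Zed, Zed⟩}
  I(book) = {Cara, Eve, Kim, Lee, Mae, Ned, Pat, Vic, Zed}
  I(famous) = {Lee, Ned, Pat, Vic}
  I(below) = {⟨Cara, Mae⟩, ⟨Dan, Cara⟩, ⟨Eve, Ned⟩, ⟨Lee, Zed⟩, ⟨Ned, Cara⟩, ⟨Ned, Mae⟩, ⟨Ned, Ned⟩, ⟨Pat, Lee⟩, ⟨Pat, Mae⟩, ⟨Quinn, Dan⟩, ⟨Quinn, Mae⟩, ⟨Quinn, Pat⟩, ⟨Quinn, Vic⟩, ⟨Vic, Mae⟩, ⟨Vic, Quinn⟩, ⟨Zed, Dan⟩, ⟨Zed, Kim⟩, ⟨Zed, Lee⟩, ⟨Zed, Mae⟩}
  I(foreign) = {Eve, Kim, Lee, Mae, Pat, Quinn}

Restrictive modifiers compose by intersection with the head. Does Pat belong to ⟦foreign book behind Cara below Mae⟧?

yes

⟦behind Cara⟧ = {x : ⟨x, Cara⟩ ∈ ⟦behind⟧} = {Cara, Dan, Kim, Pat, Vic, Zed}
⟦below Mae⟧ = {x : ⟨x, Mae⟩ ∈ ⟦below⟧} = {Cara, Ned, Pat, Quinn, Vic, Zed}
⟦book⟧ = {Cara, Eve, Kim, Lee, Mae, Ned, Pat, Vic, Zed}
… ∩ ⟦behind Cara⟧ = {Cara, Eve, Kim, Lee, Mae, Ned, Pat, Vic, Zed} ∩ {Cara, Dan, Kim, Pat, Vic, Zed} = {Cara, Kim, Pat, Vic, Zed}
… ∩ ⟦below Mae⟧ = {Cara, Kim, Pat, Vic, Zed} ∩ {Cara, Ned, Pat, Quinn, Vic, Zed} = {Cara, Pat, Vic, Zed}
… ∩ ⟦foreign⟧ = {Cara, Pat, Vic, Zed} ∩ {Eve, Kim, Lee, Mae, Pat, Quinn} = {Pat}
⟦foreign book behind Cara below Mae⟧ = {Pat}; Pat ∈ this set.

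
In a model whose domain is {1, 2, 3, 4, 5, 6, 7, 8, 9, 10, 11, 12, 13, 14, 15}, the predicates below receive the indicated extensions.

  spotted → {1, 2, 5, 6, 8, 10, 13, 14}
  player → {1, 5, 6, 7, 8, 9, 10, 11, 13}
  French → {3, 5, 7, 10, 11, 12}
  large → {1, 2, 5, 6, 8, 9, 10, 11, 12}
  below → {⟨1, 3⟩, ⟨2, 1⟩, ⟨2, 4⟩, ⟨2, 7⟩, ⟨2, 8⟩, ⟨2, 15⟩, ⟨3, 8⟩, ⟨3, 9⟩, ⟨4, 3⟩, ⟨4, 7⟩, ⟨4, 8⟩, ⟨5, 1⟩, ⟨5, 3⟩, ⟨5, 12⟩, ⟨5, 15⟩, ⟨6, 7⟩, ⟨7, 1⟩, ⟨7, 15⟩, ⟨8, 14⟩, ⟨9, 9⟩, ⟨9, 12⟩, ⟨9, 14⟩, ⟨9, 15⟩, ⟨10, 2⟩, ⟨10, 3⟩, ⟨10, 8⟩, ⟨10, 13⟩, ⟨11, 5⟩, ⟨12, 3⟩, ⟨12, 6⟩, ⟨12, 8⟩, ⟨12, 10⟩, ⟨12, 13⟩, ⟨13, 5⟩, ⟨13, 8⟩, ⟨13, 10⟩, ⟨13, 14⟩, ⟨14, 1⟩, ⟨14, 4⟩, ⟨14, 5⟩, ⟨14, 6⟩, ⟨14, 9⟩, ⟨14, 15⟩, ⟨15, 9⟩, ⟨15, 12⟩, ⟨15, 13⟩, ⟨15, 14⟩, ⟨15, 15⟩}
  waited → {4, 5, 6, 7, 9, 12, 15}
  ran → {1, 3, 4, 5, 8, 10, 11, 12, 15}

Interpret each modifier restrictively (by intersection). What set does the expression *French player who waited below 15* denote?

{5, 7}

⟦who waited⟧ = ⟦waited⟧ = {4, 5, 6, 7, 9, 12, 15}
⟦below 15⟧ = {x : ⟨x, 15⟩ ∈ ⟦below⟧} = {2, 5, 7, 9, 14, 15}
⟦player⟧ = {1, 5, 6, 7, 8, 9, 10, 11, 13}
… ∩ ⟦who waited⟧ = {1, 5, 6, 7, 8, 9, 10, 11, 13} ∩ {4, 5, 6, 7, 9, 12, 15} = {5, 6, 7, 9}
… ∩ ⟦below 15⟧ = {5, 6, 7, 9} ∩ {2, 5, 7, 9, 14, 15} = {5, 7, 9}
… ∩ ⟦French⟧ = {5, 7, 9} ∩ {3, 5, 7, 10, 11, 12} = {5, 7}
So ⟦French player who waited below 15⟧ = {5, 7}.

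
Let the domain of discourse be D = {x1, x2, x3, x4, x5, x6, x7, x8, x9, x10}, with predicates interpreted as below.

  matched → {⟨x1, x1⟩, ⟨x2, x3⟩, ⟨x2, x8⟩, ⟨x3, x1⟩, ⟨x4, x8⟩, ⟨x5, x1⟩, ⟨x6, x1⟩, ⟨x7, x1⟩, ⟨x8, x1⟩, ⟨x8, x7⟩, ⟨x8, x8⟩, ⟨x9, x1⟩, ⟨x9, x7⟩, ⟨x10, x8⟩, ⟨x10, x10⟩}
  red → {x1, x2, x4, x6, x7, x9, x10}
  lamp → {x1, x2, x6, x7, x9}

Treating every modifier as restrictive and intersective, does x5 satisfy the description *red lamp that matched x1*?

⟦that matched x1⟧ = {x : ⟨x, x1⟩ ∈ ⟦matched⟧} = {x1, x3, x5, x6, x7, x8, x9}
⟦lamp⟧ = {x1, x2, x6, x7, x9}
… ∩ ⟦that matched x1⟧ = {x1, x2, x6, x7, x9} ∩ {x1, x3, x5, x6, x7, x8, x9} = {x1, x6, x7, x9}
… ∩ ⟦red⟧ = {x1, x6, x7, x9} ∩ {x1, x2, x4, x6, x7, x9, x10} = {x1, x6, x7, x9}
⟦red lamp that matched x1⟧ = {x1, x6, x7, x9}; x5 ∉ this set.

no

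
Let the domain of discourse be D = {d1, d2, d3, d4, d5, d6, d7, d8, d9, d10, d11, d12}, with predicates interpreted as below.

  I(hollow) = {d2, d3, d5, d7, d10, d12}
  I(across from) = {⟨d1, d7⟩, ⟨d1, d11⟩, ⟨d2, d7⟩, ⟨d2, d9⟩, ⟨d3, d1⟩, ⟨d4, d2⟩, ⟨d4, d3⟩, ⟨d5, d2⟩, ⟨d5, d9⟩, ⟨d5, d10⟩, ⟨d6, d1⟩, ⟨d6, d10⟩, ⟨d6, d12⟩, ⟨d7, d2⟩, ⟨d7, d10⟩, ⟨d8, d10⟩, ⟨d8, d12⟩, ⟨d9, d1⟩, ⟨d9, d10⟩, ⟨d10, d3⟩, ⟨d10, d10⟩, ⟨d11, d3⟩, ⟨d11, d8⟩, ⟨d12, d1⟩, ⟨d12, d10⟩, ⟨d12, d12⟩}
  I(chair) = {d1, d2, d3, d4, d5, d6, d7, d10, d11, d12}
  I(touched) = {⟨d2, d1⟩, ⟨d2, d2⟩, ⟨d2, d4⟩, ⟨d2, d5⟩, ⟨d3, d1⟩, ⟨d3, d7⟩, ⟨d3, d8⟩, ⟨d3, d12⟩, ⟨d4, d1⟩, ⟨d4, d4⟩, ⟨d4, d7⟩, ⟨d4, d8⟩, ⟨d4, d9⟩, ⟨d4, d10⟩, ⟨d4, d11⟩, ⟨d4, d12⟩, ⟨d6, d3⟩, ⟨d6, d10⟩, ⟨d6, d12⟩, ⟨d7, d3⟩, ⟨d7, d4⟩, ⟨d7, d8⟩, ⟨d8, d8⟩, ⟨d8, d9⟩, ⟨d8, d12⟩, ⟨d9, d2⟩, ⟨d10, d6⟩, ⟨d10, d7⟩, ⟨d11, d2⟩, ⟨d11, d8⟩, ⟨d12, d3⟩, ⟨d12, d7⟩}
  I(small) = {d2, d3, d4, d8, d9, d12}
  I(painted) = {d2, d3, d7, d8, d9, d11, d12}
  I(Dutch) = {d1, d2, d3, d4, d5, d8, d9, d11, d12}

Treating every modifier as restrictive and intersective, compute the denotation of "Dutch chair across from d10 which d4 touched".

⟦across from d10⟧ = {x : ⟨x, d10⟩ ∈ ⟦across from⟧} = {d5, d6, d7, d8, d9, d10, d12}
⟦which d4 touched⟧ = {x : ⟨d4, x⟩ ∈ ⟦touched⟧} = {d1, d4, d7, d8, d9, d10, d11, d12}
⟦chair⟧ = {d1, d2, d3, d4, d5, d6, d7, d10, d11, d12}
… ∩ ⟦across from d10⟧ = {d1, d2, d3, d4, d5, d6, d7, d10, d11, d12} ∩ {d5, d6, d7, d8, d9, d10, d12} = {d5, d6, d7, d10, d12}
… ∩ ⟦which d4 touched⟧ = {d5, d6, d7, d10, d12} ∩ {d1, d4, d7, d8, d9, d10, d11, d12} = {d7, d10, d12}
… ∩ ⟦Dutch⟧ = {d7, d10, d12} ∩ {d1, d2, d3, d4, d5, d8, d9, d11, d12} = {d12}
So ⟦Dutch chair across from d10 which d4 touched⟧ = {d12}.

{d12}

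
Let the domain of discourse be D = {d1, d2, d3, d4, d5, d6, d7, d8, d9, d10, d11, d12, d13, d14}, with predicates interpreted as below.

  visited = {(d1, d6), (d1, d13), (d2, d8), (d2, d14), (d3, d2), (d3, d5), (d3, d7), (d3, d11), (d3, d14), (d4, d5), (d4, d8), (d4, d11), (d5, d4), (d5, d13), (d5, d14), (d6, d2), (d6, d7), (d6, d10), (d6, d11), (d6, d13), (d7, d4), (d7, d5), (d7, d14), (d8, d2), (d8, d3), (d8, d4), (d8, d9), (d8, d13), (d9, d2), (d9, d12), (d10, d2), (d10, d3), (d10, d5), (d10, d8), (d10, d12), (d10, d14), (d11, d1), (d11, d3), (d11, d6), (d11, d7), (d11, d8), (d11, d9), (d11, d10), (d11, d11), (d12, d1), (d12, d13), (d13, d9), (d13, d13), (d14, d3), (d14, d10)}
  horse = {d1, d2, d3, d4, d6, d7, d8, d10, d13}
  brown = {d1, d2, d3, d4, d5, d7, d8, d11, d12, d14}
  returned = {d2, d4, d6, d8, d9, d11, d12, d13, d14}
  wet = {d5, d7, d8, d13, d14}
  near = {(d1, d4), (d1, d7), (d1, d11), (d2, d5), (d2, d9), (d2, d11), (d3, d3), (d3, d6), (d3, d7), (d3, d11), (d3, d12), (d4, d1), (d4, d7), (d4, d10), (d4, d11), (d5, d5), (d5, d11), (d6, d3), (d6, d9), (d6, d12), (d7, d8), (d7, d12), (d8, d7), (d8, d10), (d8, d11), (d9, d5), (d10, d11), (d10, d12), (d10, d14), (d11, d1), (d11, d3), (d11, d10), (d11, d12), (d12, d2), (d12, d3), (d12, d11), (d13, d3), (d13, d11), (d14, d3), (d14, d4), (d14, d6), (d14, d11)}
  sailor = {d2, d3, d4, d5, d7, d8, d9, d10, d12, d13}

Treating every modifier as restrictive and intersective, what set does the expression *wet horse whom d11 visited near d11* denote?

{d8}

⟦whom d11 visited⟧ = {x : ⟨d11, x⟩ ∈ ⟦visited⟧} = {d1, d3, d6, d7, d8, d9, d10, d11}
⟦near d11⟧ = {x : ⟨x, d11⟩ ∈ ⟦near⟧} = {d1, d2, d3, d4, d5, d8, d10, d12, d13, d14}
⟦horse⟧ = {d1, d2, d3, d4, d6, d7, d8, d10, d13}
… ∩ ⟦whom d11 visited⟧ = {d1, d2, d3, d4, d6, d7, d8, d10, d13} ∩ {d1, d3, d6, d7, d8, d9, d10, d11} = {d1, d3, d6, d7, d8, d10}
… ∩ ⟦near d11⟧ = {d1, d3, d6, d7, d8, d10} ∩ {d1, d2, d3, d4, d5, d8, d10, d12, d13, d14} = {d1, d3, d8, d10}
… ∩ ⟦wet⟧ = {d1, d3, d8, d10} ∩ {d5, d7, d8, d13, d14} = {d8}
So ⟦wet horse whom d11 visited near d11⟧ = {d8}.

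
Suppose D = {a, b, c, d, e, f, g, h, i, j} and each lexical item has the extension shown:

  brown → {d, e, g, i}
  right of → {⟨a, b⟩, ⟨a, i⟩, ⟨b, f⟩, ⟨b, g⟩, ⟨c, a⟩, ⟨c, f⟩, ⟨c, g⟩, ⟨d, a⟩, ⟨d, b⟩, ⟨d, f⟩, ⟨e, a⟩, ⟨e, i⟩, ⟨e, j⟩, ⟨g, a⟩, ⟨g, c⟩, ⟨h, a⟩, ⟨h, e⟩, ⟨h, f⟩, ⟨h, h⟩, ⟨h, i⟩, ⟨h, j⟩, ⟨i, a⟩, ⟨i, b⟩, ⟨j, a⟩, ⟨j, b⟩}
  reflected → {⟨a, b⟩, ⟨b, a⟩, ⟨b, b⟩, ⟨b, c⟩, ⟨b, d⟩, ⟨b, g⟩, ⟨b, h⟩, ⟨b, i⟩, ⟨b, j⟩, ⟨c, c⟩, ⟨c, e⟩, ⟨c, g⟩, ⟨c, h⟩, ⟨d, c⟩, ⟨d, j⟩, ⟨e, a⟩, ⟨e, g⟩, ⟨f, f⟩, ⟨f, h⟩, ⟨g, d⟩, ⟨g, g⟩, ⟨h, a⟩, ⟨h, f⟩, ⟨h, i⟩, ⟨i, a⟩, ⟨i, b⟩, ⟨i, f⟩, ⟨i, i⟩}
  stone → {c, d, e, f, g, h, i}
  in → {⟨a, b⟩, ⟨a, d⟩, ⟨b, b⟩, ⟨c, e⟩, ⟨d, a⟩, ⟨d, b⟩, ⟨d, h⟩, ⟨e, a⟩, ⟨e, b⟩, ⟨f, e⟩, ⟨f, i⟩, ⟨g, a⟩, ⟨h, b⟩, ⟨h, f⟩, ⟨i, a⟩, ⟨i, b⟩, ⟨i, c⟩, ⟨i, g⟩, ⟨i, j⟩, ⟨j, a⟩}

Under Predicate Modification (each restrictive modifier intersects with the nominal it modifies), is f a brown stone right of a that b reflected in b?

no

⟦right of a⟧ = {x : ⟨x, a⟩ ∈ ⟦right of⟧} = {c, d, e, g, h, i, j}
⟦that b reflected⟧ = {x : ⟨b, x⟩ ∈ ⟦reflected⟧} = {a, b, c, d, g, h, i, j}
⟦in b⟧ = {x : ⟨x, b⟩ ∈ ⟦in⟧} = {a, b, d, e, h, i}
⟦stone⟧ = {c, d, e, f, g, h, i}
… ∩ ⟦right of a⟧ = {c, d, e, f, g, h, i} ∩ {c, d, e, g, h, i, j} = {c, d, e, g, h, i}
… ∩ ⟦that b reflected⟧ = {c, d, e, g, h, i} ∩ {a, b, c, d, g, h, i, j} = {c, d, g, h, i}
… ∩ ⟦in b⟧ = {c, d, g, h, i} ∩ {a, b, d, e, h, i} = {d, h, i}
… ∩ ⟦brown⟧ = {d, h, i} ∩ {d, e, g, i} = {d, i}
⟦brown stone right of a that b reflected in b⟧ = {d, i}; f ∉ this set.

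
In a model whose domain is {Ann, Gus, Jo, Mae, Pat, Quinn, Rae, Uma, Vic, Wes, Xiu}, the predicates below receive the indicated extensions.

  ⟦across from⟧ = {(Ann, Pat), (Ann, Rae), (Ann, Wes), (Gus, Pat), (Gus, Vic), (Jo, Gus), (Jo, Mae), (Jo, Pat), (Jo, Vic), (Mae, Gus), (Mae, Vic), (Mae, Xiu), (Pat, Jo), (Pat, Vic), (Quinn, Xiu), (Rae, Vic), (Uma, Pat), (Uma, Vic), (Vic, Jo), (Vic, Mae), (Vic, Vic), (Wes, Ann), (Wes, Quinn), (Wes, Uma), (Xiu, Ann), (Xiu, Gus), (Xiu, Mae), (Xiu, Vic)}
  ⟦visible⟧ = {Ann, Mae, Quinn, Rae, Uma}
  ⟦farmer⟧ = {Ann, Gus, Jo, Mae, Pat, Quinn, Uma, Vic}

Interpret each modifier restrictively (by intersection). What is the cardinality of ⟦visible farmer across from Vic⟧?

⟦across from Vic⟧ = {x : ⟨x, Vic⟩ ∈ ⟦across from⟧} = {Gus, Jo, Mae, Pat, Rae, Uma, Vic, Xiu}
⟦farmer⟧ = {Ann, Gus, Jo, Mae, Pat, Quinn, Uma, Vic}
… ∩ ⟦across from Vic⟧ = {Ann, Gus, Jo, Mae, Pat, Quinn, Uma, Vic} ∩ {Gus, Jo, Mae, Pat, Rae, Uma, Vic, Xiu} = {Gus, Jo, Mae, Pat, Uma, Vic}
… ∩ ⟦visible⟧ = {Gus, Jo, Mae, Pat, Uma, Vic} ∩ {Ann, Mae, Quinn, Rae, Uma} = {Mae, Uma}
⟦visible farmer across from Vic⟧ = {Mae, Uma}, so the cardinality is 2.

2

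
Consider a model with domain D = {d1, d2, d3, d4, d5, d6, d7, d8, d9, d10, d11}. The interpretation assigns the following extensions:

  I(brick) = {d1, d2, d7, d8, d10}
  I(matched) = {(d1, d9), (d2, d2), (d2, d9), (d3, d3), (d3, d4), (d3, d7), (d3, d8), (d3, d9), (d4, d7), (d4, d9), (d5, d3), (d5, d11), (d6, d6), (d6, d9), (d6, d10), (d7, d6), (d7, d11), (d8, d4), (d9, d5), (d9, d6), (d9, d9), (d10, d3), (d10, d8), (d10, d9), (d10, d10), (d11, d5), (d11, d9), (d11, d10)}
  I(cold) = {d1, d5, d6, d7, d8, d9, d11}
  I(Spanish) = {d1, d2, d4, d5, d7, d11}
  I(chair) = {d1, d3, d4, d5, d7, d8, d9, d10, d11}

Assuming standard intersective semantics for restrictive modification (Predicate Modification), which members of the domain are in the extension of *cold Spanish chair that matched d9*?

⟦that matched d9⟧ = {x : ⟨x, d9⟩ ∈ ⟦matched⟧} = {d1, d2, d3, d4, d6, d9, d10, d11}
⟦chair⟧ = {d1, d3, d4, d5, d7, d8, d9, d10, d11}
… ∩ ⟦that matched d9⟧ = {d1, d3, d4, d5, d7, d8, d9, d10, d11} ∩ {d1, d2, d3, d4, d6, d9, d10, d11} = {d1, d3, d4, d9, d10, d11}
… ∩ ⟦cold⟧ = {d1, d3, d4, d9, d10, d11} ∩ {d1, d5, d6, d7, d8, d9, d11} = {d1, d9, d11}
… ∩ ⟦Spanish⟧ = {d1, d9, d11} ∩ {d1, d2, d4, d5, d7, d11} = {d1, d11}
So ⟦cold Spanish chair that matched d9⟧ = {d1, d11}.

{d1, d11}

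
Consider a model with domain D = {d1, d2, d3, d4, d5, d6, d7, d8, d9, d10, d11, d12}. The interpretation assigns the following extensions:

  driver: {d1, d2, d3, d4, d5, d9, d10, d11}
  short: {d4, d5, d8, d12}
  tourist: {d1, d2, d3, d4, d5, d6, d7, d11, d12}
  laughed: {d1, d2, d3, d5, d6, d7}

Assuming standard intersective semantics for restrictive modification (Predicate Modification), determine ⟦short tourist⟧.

⟦tourist⟧ = {d1, d2, d3, d4, d5, d6, d7, d11, d12}
… ∩ ⟦short⟧ = {d1, d2, d3, d4, d5, d6, d7, d11, d12} ∩ {d4, d5, d8, d12} = {d4, d5, d12}
So ⟦short tourist⟧ = {d4, d5, d12}.

{d4, d5, d12}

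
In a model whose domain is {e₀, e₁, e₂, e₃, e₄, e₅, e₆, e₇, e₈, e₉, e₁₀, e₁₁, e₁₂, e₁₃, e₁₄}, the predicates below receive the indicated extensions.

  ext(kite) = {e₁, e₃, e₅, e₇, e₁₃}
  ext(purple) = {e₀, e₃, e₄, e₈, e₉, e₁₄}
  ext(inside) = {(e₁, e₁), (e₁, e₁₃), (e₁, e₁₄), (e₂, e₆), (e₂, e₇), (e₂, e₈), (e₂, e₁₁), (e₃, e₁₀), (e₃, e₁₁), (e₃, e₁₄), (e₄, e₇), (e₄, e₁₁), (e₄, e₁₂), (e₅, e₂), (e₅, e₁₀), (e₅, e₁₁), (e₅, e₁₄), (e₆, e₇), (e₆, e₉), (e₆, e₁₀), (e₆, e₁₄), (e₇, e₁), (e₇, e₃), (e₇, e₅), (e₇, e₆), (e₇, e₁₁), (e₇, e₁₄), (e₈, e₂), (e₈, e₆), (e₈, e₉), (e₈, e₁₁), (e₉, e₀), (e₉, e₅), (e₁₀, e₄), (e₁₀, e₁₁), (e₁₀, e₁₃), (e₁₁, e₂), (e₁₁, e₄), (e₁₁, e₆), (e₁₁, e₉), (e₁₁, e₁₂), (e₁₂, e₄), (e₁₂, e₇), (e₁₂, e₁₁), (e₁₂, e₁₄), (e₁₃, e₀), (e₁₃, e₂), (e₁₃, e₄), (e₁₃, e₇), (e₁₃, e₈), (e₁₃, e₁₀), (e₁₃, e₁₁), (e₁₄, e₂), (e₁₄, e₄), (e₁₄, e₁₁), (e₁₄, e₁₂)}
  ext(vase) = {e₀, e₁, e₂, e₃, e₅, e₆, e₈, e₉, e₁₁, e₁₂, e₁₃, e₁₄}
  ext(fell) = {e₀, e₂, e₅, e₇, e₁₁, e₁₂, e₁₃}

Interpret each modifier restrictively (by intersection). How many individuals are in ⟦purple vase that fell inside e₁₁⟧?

⟦that fell⟧ = ⟦fell⟧ = {e₀, e₂, e₅, e₇, e₁₁, e₁₂, e₁₃}
⟦inside e₁₁⟧ = {x : ⟨x, e₁₁⟩ ∈ ⟦inside⟧} = {e₂, e₃, e₄, e₅, e₇, e₈, e₁₀, e₁₂, e₁₃, e₁₄}
⟦vase⟧ = {e₀, e₁, e₂, e₃, e₅, e₆, e₈, e₉, e₁₁, e₁₂, e₁₃, e₁₄}
… ∩ ⟦that fell⟧ = {e₀, e₁, e₂, e₃, e₅, e₆, e₈, e₉, e₁₁, e₁₂, e₁₃, e₁₄} ∩ {e₀, e₂, e₅, e₇, e₁₁, e₁₂, e₁₃} = {e₀, e₂, e₅, e₁₁, e₁₂, e₁₃}
… ∩ ⟦inside e₁₁⟧ = {e₀, e₂, e₅, e₁₁, e₁₂, e₁₃} ∩ {e₂, e₃, e₄, e₅, e₇, e₈, e₁₀, e₁₂, e₁₃, e₁₄} = {e₂, e₅, e₁₂, e₁₃}
… ∩ ⟦purple⟧ = {e₂, e₅, e₁₂, e₁₃} ∩ {e₀, e₃, e₄, e₈, e₉, e₁₄} = ∅
⟦purple vase that fell inside e₁₁⟧ = ∅, so the cardinality is 0.

0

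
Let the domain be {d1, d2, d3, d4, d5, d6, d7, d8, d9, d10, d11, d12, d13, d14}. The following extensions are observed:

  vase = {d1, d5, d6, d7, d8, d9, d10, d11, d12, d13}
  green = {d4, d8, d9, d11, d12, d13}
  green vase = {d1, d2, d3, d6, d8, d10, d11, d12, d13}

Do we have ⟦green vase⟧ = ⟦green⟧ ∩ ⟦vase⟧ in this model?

⟦green⟧ ∩ ⟦vase⟧ = {d4, d8, d9, d11, d12, d13} ∩ {d1, d5, d6, d7, d8, d9, d10, d11, d12, d13} = {d8, d9, d11, d12, d13}
Observed ⟦green vase⟧ = {d1, d2, d3, d6, d8, d10, d11, d12, d13}.
These differ, so the modifier is not intersective in this model.

no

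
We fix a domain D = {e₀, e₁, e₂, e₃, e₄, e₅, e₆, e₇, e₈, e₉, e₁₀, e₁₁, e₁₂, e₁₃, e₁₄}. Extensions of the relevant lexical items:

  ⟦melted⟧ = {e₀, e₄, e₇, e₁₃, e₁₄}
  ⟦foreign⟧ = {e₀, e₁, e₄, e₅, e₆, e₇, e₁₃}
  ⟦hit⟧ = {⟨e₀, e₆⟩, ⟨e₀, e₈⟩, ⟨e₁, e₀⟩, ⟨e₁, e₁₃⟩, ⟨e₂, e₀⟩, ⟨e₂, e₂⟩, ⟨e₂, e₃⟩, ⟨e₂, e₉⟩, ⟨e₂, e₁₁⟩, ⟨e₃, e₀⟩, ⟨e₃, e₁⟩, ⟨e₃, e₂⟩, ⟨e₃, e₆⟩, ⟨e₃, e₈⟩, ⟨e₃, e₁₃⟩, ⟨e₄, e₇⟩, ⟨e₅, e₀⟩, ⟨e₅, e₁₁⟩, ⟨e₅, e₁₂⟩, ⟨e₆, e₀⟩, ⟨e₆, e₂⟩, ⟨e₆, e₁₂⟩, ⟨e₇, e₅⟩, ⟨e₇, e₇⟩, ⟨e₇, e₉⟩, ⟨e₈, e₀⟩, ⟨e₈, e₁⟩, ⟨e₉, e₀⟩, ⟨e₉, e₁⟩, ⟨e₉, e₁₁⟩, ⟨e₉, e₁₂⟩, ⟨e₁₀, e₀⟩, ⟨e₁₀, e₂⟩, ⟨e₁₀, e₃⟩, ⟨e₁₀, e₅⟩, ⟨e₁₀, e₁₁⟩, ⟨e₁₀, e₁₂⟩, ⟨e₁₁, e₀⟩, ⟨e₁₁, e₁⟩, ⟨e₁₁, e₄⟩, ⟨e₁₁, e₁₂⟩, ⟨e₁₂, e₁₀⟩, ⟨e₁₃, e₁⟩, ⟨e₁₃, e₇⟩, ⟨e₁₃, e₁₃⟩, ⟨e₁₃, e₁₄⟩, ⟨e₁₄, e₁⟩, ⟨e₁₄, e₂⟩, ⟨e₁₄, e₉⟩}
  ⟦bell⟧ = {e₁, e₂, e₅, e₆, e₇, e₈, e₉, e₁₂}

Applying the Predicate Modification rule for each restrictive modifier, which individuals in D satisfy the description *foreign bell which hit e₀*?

⟦which hit e₀⟧ = {x : ⟨x, e₀⟩ ∈ ⟦hit⟧} = {e₁, e₂, e₃, e₅, e₆, e₈, e₉, e₁₀, e₁₁}
⟦bell⟧ = {e₁, e₂, e₅, e₆, e₇, e₈, e₉, e₁₂}
… ∩ ⟦which hit e₀⟧ = {e₁, e₂, e₅, e₆, e₇, e₈, e₉, e₁₂} ∩ {e₁, e₂, e₃, e₅, e₆, e₈, e₉, e₁₀, e₁₁} = {e₁, e₂, e₅, e₆, e₈, e₉}
… ∩ ⟦foreign⟧ = {e₁, e₂, e₅, e₆, e₈, e₉} ∩ {e₀, e₁, e₄, e₅, e₆, e₇, e₁₃} = {e₁, e₅, e₆}
So ⟦foreign bell which hit e₀⟧ = {e₁, e₅, e₆}.

{e₁, e₅, e₆}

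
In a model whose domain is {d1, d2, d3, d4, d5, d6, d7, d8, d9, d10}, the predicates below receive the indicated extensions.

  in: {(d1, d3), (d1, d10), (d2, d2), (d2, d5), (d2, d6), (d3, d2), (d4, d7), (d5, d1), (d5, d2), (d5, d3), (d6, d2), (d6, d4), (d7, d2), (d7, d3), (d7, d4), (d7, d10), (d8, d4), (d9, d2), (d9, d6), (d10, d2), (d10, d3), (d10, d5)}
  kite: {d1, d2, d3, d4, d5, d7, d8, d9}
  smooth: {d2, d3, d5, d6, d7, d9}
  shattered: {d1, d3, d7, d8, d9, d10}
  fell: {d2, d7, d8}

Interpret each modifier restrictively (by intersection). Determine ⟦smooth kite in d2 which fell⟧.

{d2, d7}

⟦in d2⟧ = {x : ⟨x, d2⟩ ∈ ⟦in⟧} = {d2, d3, d5, d6, d7, d9, d10}
⟦which fell⟧ = ⟦fell⟧ = {d2, d7, d8}
⟦kite⟧ = {d1, d2, d3, d4, d5, d7, d8, d9}
… ∩ ⟦in d2⟧ = {d1, d2, d3, d4, d5, d7, d8, d9} ∩ {d2, d3, d5, d6, d7, d9, d10} = {d2, d3, d5, d7, d9}
… ∩ ⟦which fell⟧ = {d2, d3, d5, d7, d9} ∩ {d2, d7, d8} = {d2, d7}
… ∩ ⟦smooth⟧ = {d2, d7} ∩ {d2, d3, d5, d6, d7, d9} = {d2, d7}
So ⟦smooth kite in d2 which fell⟧ = {d2, d7}.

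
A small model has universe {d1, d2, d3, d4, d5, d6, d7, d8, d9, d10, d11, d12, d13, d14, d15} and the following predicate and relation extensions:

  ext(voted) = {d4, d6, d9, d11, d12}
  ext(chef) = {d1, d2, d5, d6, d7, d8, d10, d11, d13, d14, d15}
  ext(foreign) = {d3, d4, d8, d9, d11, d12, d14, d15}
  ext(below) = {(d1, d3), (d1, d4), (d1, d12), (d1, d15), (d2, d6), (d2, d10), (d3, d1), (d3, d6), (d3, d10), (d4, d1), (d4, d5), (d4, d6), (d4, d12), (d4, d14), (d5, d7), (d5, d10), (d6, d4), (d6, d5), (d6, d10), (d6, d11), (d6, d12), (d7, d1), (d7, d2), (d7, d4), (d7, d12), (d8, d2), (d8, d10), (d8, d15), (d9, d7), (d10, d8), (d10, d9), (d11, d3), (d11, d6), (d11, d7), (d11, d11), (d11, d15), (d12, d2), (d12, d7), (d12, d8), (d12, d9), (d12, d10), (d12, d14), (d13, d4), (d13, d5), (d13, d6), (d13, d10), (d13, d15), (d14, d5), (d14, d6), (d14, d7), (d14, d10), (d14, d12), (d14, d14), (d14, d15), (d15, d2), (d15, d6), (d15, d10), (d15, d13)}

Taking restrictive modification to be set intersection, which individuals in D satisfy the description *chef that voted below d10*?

⟦that voted⟧ = ⟦voted⟧ = {d4, d6, d9, d11, d12}
⟦below d10⟧ = {x : ⟨x, d10⟩ ∈ ⟦below⟧} = {d2, d3, d5, d6, d8, d12, d13, d14, d15}
⟦chef⟧ = {d1, d2, d5, d6, d7, d8, d10, d11, d13, d14, d15}
… ∩ ⟦that voted⟧ = {d1, d2, d5, d6, d7, d8, d10, d11, d13, d14, d15} ∩ {d4, d6, d9, d11, d12} = {d6, d11}
… ∩ ⟦below d10⟧ = {d6, d11} ∩ {d2, d3, d5, d6, d8, d12, d13, d14, d15} = {d6}
So ⟦chef that voted below d10⟧ = {d6}.

{d6}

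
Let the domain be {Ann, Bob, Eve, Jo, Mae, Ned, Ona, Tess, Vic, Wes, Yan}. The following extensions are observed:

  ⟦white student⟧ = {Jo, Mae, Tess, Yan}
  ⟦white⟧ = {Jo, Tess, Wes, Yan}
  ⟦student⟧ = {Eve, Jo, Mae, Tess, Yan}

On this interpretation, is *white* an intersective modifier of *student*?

no

⟦white⟧ ∩ ⟦student⟧ = {Jo, Tess, Wes, Yan} ∩ {Eve, Jo, Mae, Tess, Yan} = {Jo, Tess, Yan}
Observed ⟦white student⟧ = {Jo, Mae, Tess, Yan}.
These differ, so the modifier is not intersective in this model.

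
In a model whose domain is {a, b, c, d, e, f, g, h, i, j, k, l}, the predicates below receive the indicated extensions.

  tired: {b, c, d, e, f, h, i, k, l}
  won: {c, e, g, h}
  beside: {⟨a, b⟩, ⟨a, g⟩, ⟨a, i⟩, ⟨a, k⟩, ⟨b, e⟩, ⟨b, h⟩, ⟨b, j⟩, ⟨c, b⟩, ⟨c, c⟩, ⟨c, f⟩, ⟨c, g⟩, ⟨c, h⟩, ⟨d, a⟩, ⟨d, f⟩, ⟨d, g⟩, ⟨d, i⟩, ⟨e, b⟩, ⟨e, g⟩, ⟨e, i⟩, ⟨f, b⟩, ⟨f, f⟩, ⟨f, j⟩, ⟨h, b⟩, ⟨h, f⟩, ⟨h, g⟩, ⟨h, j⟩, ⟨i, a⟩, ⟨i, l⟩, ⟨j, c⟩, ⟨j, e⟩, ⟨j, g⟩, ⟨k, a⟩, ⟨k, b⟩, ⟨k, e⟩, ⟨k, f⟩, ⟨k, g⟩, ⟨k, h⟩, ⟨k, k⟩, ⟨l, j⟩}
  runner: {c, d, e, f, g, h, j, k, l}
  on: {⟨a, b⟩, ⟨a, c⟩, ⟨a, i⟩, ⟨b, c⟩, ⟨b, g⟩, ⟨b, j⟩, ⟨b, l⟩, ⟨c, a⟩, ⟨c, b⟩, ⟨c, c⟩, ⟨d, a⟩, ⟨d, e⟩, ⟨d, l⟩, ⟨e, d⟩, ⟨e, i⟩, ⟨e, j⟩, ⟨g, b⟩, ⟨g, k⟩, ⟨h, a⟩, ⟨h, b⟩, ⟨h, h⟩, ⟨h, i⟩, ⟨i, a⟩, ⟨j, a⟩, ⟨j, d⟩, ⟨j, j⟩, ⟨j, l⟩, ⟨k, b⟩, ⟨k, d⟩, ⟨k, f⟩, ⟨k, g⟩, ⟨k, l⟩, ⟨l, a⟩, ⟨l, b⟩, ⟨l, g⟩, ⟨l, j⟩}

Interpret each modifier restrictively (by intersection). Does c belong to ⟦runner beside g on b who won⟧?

yes

⟦beside g⟧ = {x : ⟨x, g⟩ ∈ ⟦beside⟧} = {a, c, d, e, h, j, k}
⟦on b⟧ = {x : ⟨x, b⟩ ∈ ⟦on⟧} = {a, c, g, h, k, l}
⟦who won⟧ = ⟦won⟧ = {c, e, g, h}
⟦runner⟧ = {c, d, e, f, g, h, j, k, l}
… ∩ ⟦beside g⟧ = {c, d, e, f, g, h, j, k, l} ∩ {a, c, d, e, h, j, k} = {c, d, e, h, j, k}
… ∩ ⟦on b⟧ = {c, d, e, h, j, k} ∩ {a, c, g, h, k, l} = {c, h, k}
… ∩ ⟦who won⟧ = {c, h, k} ∩ {c, e, g, h} = {c, h}
⟦runner beside g on b who won⟧ = {c, h}; c ∈ this set.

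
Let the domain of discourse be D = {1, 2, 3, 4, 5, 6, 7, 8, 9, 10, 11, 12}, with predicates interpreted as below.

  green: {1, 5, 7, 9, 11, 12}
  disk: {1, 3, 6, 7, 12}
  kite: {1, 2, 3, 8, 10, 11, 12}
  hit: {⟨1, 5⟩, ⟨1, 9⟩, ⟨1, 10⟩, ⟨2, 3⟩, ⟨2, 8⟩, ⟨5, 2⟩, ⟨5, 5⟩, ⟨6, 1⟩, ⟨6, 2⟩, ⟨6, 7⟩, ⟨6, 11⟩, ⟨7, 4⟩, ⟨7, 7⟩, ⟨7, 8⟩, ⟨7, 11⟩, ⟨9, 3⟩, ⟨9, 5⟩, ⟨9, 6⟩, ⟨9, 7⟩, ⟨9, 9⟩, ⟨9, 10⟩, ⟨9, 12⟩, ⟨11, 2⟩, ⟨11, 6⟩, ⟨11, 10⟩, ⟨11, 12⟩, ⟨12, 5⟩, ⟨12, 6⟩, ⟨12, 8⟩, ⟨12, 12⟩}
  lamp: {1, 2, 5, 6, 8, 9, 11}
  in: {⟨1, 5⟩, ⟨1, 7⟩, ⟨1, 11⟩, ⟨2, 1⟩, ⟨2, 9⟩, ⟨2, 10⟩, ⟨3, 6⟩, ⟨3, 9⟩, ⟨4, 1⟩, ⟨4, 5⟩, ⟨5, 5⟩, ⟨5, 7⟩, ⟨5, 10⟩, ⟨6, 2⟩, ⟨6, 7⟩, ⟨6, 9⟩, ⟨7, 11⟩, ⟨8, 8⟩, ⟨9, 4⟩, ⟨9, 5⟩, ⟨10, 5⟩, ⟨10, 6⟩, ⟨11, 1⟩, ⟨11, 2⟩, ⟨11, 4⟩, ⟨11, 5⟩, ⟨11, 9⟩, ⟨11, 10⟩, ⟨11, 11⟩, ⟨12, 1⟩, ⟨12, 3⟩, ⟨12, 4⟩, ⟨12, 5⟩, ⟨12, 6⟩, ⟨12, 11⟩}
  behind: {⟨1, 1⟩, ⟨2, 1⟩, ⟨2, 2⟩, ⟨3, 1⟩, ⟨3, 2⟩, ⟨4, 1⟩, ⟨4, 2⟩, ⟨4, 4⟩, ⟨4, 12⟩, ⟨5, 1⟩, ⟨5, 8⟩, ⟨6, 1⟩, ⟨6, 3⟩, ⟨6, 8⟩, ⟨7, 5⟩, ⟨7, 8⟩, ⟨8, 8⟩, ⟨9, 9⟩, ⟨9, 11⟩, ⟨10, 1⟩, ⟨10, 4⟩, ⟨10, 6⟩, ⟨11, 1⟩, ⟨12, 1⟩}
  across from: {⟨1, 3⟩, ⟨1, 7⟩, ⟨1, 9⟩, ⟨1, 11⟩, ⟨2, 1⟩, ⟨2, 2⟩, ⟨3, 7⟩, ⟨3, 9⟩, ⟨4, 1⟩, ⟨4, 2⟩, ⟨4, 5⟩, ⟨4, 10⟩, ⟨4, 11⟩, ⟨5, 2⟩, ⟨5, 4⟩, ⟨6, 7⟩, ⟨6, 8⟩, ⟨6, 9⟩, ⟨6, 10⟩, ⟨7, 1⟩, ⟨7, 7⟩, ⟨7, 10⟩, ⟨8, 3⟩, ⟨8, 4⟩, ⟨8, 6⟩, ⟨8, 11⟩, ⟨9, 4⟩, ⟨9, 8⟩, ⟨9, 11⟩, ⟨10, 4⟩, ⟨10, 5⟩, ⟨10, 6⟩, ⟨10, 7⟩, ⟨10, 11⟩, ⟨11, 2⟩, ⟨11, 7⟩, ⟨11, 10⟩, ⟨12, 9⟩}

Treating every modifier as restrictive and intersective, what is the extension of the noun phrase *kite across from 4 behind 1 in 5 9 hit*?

⟦across from 4⟧ = {x : ⟨x, 4⟩ ∈ ⟦across from⟧} = {5, 8, 9, 10}
⟦behind 1⟧ = {x : ⟨x, 1⟩ ∈ ⟦behind⟧} = {1, 2, 3, 4, 5, 6, 10, 11, 12}
⟦in 5⟧ = {x : ⟨x, 5⟩ ∈ ⟦in⟧} = {1, 4, 5, 9, 10, 11, 12}
⟦9 hit⟧ = {x : ⟨9, x⟩ ∈ ⟦hit⟧} = {3, 5, 6, 7, 9, 10, 12}
⟦kite⟧ = {1, 2, 3, 8, 10, 11, 12}
… ∩ ⟦across from 4⟧ = {1, 2, 3, 8, 10, 11, 12} ∩ {5, 8, 9, 10} = {8, 10}
… ∩ ⟦behind 1⟧ = {8, 10} ∩ {1, 2, 3, 4, 5, 6, 10, 11, 12} = {10}
… ∩ ⟦in 5⟧ = {10} ∩ {1, 4, 5, 9, 10, 11, 12} = {10}
… ∩ ⟦9 hit⟧ = {10} ∩ {3, 5, 6, 7, 9, 10, 12} = {10}
So ⟦kite across from 4 behind 1 in 5 9 hit⟧ = {10}.

{10}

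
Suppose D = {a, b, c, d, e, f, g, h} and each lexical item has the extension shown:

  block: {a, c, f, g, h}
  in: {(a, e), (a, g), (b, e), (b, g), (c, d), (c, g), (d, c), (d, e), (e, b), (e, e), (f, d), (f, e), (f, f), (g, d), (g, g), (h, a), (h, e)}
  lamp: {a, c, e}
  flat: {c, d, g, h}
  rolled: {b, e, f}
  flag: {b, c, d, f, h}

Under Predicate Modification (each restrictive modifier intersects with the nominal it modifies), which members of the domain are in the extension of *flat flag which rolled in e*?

⟦which rolled⟧ = ⟦rolled⟧ = {b, e, f}
⟦in e⟧ = {x : ⟨x, e⟩ ∈ ⟦in⟧} = {a, b, d, e, f, h}
⟦flag⟧ = {b, c, d, f, h}
… ∩ ⟦which rolled⟧ = {b, c, d, f, h} ∩ {b, e, f} = {b, f}
… ∩ ⟦in e⟧ = {b, f} ∩ {a, b, d, e, f, h} = {b, f}
… ∩ ⟦flat⟧ = {b, f} ∩ {c, d, g, h} = ∅
So ⟦flat flag which rolled in e⟧ = {}.

{}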